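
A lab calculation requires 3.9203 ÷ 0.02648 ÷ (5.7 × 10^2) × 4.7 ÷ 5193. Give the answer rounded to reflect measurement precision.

3.9203 ÷ 0.02648 ÷ (5.7 × 10^2) × 4.7 ÷ 5193 = 0.000235074760046…
Multiplication/division keeps the fewest significant figures: 3.9203 → 5 s.f., 0.02648 → 4 s.f., 5.7 × 10^2 → 2 s.f., 4.7 → 2 s.f., 5193 → 4 s.f.; limit is 2.
Rounded to 2 significant figures: 2.4 × 10^-4.

2.4 × 10^-4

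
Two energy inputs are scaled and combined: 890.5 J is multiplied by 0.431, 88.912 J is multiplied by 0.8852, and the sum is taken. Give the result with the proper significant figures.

890.5 × 0.431 = 383.8055 → 384 J (3 s.f., last digit at the 10^0 place).
88.912 × 0.8852 = 78.7049024 → 78.70 J (4 s.f., last digit at the 10^-2 place).
Sum: 462.5104024 J; keep the coarser place, 10^0.
Result: 463 J.

463 J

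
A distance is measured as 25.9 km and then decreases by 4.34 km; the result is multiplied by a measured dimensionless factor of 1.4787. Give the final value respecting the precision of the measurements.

25.9 km − 4.34 km = 21.56 km; the difference is limited to 1 decimal place (3 s.f.).
Carrying full precision, 21.56 × 1.4787 = 31.880772 km; 1.4787 has 5 s.f., so the result keeps min(3, 5) = 3 s.f.
Rounded to 3 significant figures: 31.9 km.

31.9 km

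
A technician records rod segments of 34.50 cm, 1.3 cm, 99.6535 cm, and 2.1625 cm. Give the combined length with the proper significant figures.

1.376 × 10^2 cm

34.50 cm + 1.3 cm + 99.6535 cm + 2.1625 cm = 137.6160 cm.
Addition/subtraction keeps the fewest decimal places: 34.50 → 2 decimal places, 1.3 → 1 decimal place, 99.6535 → 4 decimal places, 2.1625 → 4 decimal places; limit is 1.
Rounded to 1 decimal place: 1.376 × 10^2 cm.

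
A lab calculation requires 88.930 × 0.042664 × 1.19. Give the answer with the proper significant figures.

88.930 × 0.042664 × 1.19 = 4.5149903288
Multiplication/division keeps the fewest significant figures: 88.930 → 5 s.f., 0.042664 → 5 s.f., 1.19 → 3 s.f.; limit is 3.
Rounded to 3 significant figures: 4.51.

4.51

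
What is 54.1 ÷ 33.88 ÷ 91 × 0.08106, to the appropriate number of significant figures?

0.0014

54.1 ÷ 33.88 ÷ 91 × 0.08106 = 0.00142239124512…
Multiplication/division keeps the fewest significant figures: 54.1 → 3 s.f., 33.88 → 4 s.f., 91 → 2 s.f., 0.08106 → 4 s.f.; limit is 2.
Rounded to 2 significant figures: 0.0014.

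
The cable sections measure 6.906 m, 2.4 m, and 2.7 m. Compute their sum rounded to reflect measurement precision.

6.906 m + 2.4 m + 2.7 m = 12.006 m.
Addition/subtraction keeps the fewest decimal places: 6.906 → 3 decimal places, 2.4 → 1 decimal place, 2.7 → 1 decimal place; limit is 1.
Rounded to 1 decimal place: 12.0 m.

12.0 m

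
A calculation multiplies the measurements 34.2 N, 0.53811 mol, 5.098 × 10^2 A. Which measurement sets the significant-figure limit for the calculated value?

34.2 N → 3 s.f.; 0.53811 mol → 5 s.f.; 5.098 × 10^2 A → 4 s.f.
The fewest is 3 significant figures, from 34.2 N.

34.2 N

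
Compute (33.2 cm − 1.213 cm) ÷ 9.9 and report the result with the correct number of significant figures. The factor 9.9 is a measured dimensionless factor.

3.2 cm

33.2 cm − 1.213 cm = 31.987 cm; the difference is limited to 1 decimal place (3 s.f.).
Carrying full precision, 31.987 ÷ 9.9 = 3.23101010101… cm; 9.9 has 2 s.f., so the result keeps min(3, 2) = 2 s.f.
Rounded to 2 significant figures: 3.2 cm.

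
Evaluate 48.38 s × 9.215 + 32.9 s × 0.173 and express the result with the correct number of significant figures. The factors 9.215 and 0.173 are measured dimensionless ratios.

48.38 × 9.215 = 445.8217 → 445.8 s (4 s.f., last digit at the 10^-1 place).
32.9 × 0.173 = 5.6917 → 5.69 s (3 s.f., last digit at the 10^-2 place).
Sum: 451.5134 s; keep the coarser place, 10^-1.
Result: 451.5 s.

451.5 s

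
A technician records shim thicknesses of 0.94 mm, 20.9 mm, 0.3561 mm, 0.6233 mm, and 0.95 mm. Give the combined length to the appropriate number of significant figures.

0.94 mm + 20.9 mm + 0.3561 mm + 0.6233 mm + 0.95 mm = 23.7694 mm.
Addition/subtraction keeps the fewest decimal places: 0.94 → 2 decimal places, 20.9 → 1 decimal place, 0.3561 → 4 decimal places, 0.6233 → 4 decimal places, 0.95 → 2 decimal places; limit is 1.
Rounded to 1 decimal place: 23.8 mm.

23.8 mm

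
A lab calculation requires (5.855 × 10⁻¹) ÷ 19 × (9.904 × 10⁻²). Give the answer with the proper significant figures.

(5.855 × 10⁻¹) ÷ 19 × (9.904 × 10⁻²) = 0.00305199578947…
Multiplication/division keeps the fewest significant figures: 5.855 × 10⁻¹ → 4 s.f., 19 → 2 s.f., 9.904 × 10⁻² → 4 s.f.; limit is 2.
Rounded to 2 significant figures: 0.0031.

0.0031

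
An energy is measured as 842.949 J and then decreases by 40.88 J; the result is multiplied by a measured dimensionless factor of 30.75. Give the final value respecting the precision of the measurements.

842.949 J − 40.88 J = 802.069 J; the difference is limited to 2 decimal places (5 s.f.).
Carrying full precision, 802.069 × 30.75 = 24663.62175 J; 30.75 has 4 s.f., so the result keeps min(5, 4) = 4 s.f.
Rounded to 4 significant figures: 2.466 × 10^4 J.

2.466 × 10^4 J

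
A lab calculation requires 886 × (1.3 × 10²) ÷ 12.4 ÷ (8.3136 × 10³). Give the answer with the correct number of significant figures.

886 × (1.3 × 10²) ÷ 12.4 ÷ (8.3136 × 10³) = 1.11729090616…
Multiplication/division keeps the fewest significant figures: 886 → 3 s.f., 1.3 × 10² → 2 s.f., 12.4 → 3 s.f., 8.3136 × 10³ → 5 s.f.; limit is 2.
Rounded to 2 significant figures: 1.1.

1.1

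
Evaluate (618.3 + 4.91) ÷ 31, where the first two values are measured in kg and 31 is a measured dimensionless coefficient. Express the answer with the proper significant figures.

618.3 kg + 4.91 kg = 623.21 kg; the sum is limited to 1 decimal place (4 s.f.).
Carrying full precision, 623.21 ÷ 31 = 20.1035483871… kg; 31 has 2 s.f., so the result keeps min(4, 2) = 2 s.f.
Rounded to 2 significant figures: 20. kg.

20. kg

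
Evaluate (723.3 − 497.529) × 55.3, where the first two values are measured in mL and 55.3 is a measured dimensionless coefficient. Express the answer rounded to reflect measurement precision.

723.3 mL − 497.529 mL = 225.771 mL; the difference is limited to 1 decimal place (4 s.f.).
Carrying full precision, 225.771 × 55.3 = 12485.1363 mL; 55.3 has 3 s.f., so the result keeps min(4, 3) = 3 s.f.
Rounded to 3 significant figures: 1.25 × 10^4 mL.

1.25 × 10^4 mL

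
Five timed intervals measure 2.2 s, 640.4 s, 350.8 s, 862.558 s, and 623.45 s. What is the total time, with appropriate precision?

2.2 s + 640.4 s + 350.8 s + 862.558 s + 623.45 s = 2479.408 s.
Addition/subtraction keeps the fewest decimal places: 2.2 → 1 decimal place, 640.4 → 1 decimal place, 350.8 → 1 decimal place, 862.558 → 3 decimal places, 623.45 → 2 decimal places; limit is 1.
Rounded to 1 decimal place: 2479.4 s.

2479.4 s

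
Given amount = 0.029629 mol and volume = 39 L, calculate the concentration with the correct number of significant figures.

7.6 × 10⁻⁴ mol/L

concentration = 0.029629 mol ÷ 39 L = 0.000759717948718… mol/L.
0.029629 has 5 significant figures; 39 has 2.
Division/multiplication keeps the fewest: 2 significant figures.
Rounded: 7.6 × 10⁻⁴ mol/L.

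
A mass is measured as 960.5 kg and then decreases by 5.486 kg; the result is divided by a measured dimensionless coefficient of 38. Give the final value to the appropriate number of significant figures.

25 kg

960.5 kg − 5.486 kg = 955.014 kg; the difference is limited to 1 decimal place (4 s.f.).
Carrying full precision, 955.014 ÷ 38 = 25.1319473684… kg; 38 has 2 s.f., so the result keeps min(4, 2) = 2 s.f.
Rounded to 2 significant figures: 25 kg.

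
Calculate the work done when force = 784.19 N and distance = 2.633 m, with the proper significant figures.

work done = 784.19 N × 2.633 m = 2064.77227 J.
784.19 has 5 significant figures; 2.633 has 4.
Division/multiplication keeps the fewest: 4 significant figures.
Rounded: 2065 J.

2065 J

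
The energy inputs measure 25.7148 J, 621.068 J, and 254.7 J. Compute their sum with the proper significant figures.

901.5 J

25.7148 J + 621.068 J + 254.7 J = 901.4828 J.
Addition/subtraction keeps the fewest decimal places: 25.7148 → 4 decimal places, 621.068 → 3 decimal places, 254.7 → 1 decimal place; limit is 1.
Rounded to 1 decimal place: 901.5 J.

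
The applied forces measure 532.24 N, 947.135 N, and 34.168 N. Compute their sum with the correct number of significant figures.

1513.54 N

532.24 N + 947.135 N + 34.168 N = 1513.543 N.
Addition/subtraction keeps the fewest decimal places: 532.24 → 2 decimal places, 947.135 → 3 decimal places, 34.168 → 3 decimal places; limit is 2.
Rounded to 2 decimal places: 1513.54 N.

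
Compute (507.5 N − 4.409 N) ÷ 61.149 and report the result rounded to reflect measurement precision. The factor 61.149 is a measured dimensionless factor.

507.5 N − 4.409 N = 503.091 N; the difference is limited to 1 decimal place (4 s.f.).
Carrying full precision, 503.091 ÷ 61.149 = 8.22729725752… N; 61.149 has 5 s.f., so the result keeps min(4, 5) = 4 s.f.
Rounded to 4 significant figures: 8.227 N.

8.227 N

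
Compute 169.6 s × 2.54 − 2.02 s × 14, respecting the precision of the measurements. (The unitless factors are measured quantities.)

403 s

169.6 × 2.54 = 430.784 → 431 s (3 s.f., last digit at the 10^0 place).
2.02 × 14 = 28.28 → 28 s (2 s.f., last digit at the 10^0 place).
Difference: 402.504 s; keep the coarser place, 10^0.
Result: 403 s.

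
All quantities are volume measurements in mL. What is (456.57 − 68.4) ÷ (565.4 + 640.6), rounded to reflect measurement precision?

456.57 − 68.4 = 388.17, limited to 1 d.p. → 4 s.f.; 565.4 + 640.6 = 1206.0, limited to 1 d.p. → 5 s.f.
Carrying full precision, 388.17 ÷ 1206.0 = 0.321865671642…; keep min(4, 5) = 4 s.f.
Rounded to 4 significant figures: 0.3219.

0.3219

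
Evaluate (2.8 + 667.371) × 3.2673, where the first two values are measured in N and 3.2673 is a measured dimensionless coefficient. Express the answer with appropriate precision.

2190. N

2.8 N + 667.371 N = 670.171 N; the sum is limited to 1 decimal place (4 s.f.).
Carrying full precision, 670.171 × 3.2673 = 2189.6497083 N; 3.2673 has 5 s.f., so the result keeps min(4, 5) = 4 s.f.
Rounded to 4 significant figures: 2190. N.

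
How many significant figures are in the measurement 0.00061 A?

0.00061: leading zeros are not significant.

2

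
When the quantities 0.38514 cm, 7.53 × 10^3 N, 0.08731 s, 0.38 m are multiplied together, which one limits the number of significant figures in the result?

0.38514 cm → 5 s.f.; 7.53 × 10^3 N → 3 s.f.; 0.08731 s → 4 s.f.; 0.38 m → 2 s.f.
The fewest is 2 significant figures, from 0.38 m.

0.38 m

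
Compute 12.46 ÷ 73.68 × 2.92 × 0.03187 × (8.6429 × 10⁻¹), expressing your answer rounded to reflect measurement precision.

0.0136

12.46 ÷ 73.68 × 2.92 × 0.03187 × (8.6429 × 10⁻¹) = 0.0136016886133…
Multiplication/division keeps the fewest significant figures: 12.46 → 4 s.f., 73.68 → 4 s.f., 2.92 → 3 s.f., 0.03187 → 4 s.f., 8.6429 × 10⁻¹ → 5 s.f.; limit is 3.
Rounded to 3 significant figures: 0.0136.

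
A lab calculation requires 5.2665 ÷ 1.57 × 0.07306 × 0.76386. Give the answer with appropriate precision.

0.187

5.2665 ÷ 1.57 × 0.07306 × 0.76386 = 0.187204322606…
Multiplication/division keeps the fewest significant figures: 5.2665 → 5 s.f., 1.57 → 3 s.f., 0.07306 → 4 s.f., 0.76386 → 5 s.f.; limit is 3.
Rounded to 3 significant figures: 0.187.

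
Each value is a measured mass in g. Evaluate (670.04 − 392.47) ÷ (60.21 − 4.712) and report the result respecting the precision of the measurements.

670.04 − 392.47 = 277.57, limited to 2 d.p. → 5 s.f.; 60.21 − 4.712 = 55.498, limited to 2 d.p. → 4 s.f.
Carrying full precision, 277.57 ÷ 55.498 = 5.00144149339…; keep min(5, 4) = 4 s.f.
Rounded to 4 significant figures: 5.001.

5.001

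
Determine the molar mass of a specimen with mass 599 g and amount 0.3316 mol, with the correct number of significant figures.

1.81 × 10^3 g/mol

molar mass = 599 g ÷ 0.3316 mol = 1806.39324487… g/mol.
599 has 3 significant figures; 0.3316 has 4.
Division/multiplication keeps the fewest: 3 significant figures.
Rounded: 1.81 × 10^3 g/mol.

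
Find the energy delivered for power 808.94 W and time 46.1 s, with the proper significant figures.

3.73 × 10⁴ J

energy delivered = 808.94 W × 46.1 s = 37292.134 J.
808.94 has 5 significant figures; 46.1 has 3.
Division/multiplication keeps the fewest: 3 significant figures.
Rounded: 3.73 × 10⁴ J.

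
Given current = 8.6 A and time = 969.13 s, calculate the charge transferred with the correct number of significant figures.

8.3 × 10^3 C

charge transferred = 8.6 A × 969.13 s = 8334.518 C.
8.6 has 2 significant figures; 969.13 has 5.
Division/multiplication keeps the fewest: 2 significant figures.
Rounded: 8.3 × 10^3 C.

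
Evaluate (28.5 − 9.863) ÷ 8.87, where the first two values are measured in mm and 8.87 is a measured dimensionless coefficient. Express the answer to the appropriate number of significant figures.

2.10 mm

28.5 mm − 9.863 mm = 18.637 mm; the difference is limited to 1 decimal place (3 s.f.).
Carrying full precision, 18.637 ÷ 8.87 = 2.10112739572… mm; 8.87 has 3 s.f., so the result keeps min(3, 3) = 3 s.f.
Rounded to 3 significant figures: 2.10 mm.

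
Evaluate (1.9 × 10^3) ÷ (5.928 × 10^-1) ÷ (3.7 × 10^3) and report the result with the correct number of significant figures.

(1.9 × 10^3) ÷ (5.928 × 10^-1) ÷ (3.7 × 10^3) = 0.866250866251…
Multiplication/division keeps the fewest significant figures: 1.9 × 10^3 → 2 s.f., 5.928 × 10^-1 → 4 s.f., 3.7 × 10^3 → 2 s.f.; limit is 2.
Rounded to 2 significant figures: 8.7 × 10^-1.

8.7 × 10^-1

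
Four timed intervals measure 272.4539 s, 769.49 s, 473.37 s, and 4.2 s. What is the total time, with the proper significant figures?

272.4539 s + 769.49 s + 473.37 s + 4.2 s = 1519.5139 s.
Addition/subtraction keeps the fewest decimal places: 272.4539 → 4 decimal places, 769.49 → 2 decimal places, 473.37 → 2 decimal places, 4.2 → 1 decimal place; limit is 1.
Rounded to 1 decimal place: 1519.5 s.

1519.5 s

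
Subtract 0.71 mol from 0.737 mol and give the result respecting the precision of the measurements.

0.03 mol

0.737 mol − 0.71 mol = 0.027 mol.
Addition/subtraction keeps the fewest decimal places: 0.737 → 3 decimal places, 0.71 → 2 decimal places; limit is 2.
Rounded to 2 decimal places: 0.03 mol.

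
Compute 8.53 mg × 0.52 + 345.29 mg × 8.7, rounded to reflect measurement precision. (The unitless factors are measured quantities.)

3.0 × 10^3 mg

8.53 × 0.52 = 4.4356 → 4.4 mg (2 s.f., last digit at the 10^-1 place).
345.29 × 8.7 = 3004.023 → 3.0 × 10^3 mg (2 s.f., last digit at the 10^2 place).
Sum: 3008.4586 mg; keep the coarser place, 10^2.
Result: 3.0 × 10^3 mg.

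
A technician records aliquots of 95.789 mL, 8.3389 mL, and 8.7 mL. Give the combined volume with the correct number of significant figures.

95.789 mL + 8.3389 mL + 8.7 mL = 112.8279 mL.
Addition/subtraction keeps the fewest decimal places: 95.789 → 3 decimal places, 8.3389 → 4 decimal places, 8.7 → 1 decimal place; limit is 1.
Rounded to 1 decimal place: 112.8 mL.

112.8 mL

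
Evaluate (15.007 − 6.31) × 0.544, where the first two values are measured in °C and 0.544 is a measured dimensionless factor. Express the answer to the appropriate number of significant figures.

15.007 °C − 6.31 °C = 8.697 °C; the difference is limited to 2 decimal places (3 s.f.).
Carrying full precision, 8.697 × 0.544 = 4.731168 °C; 0.544 has 3 s.f., so the result keeps min(3, 3) = 3 s.f.
Rounded to 3 significant figures: 4.73 °C.

4.73 °C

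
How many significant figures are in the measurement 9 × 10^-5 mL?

1

9 × 10^-5: in scientific notation every digit of the coefficient is significant.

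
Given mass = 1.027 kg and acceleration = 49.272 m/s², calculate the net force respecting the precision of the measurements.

net force = 1.027 kg × 49.272 m/s² = 50.602344 N.
1.027 has 4 significant figures; 49.272 has 5.
Division/multiplication keeps the fewest: 4 significant figures.
Rounded: 50.60 N.

50.60 N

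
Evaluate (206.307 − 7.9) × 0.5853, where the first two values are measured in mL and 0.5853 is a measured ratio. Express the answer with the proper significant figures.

206.307 mL − 7.9 mL = 198.407 mL; the difference is limited to 1 decimal place (4 s.f.).
Carrying full precision, 198.407 × 0.5853 = 116.1276171 mL; 0.5853 has 4 s.f., so the result keeps min(4, 4) = 4 s.f.
Rounded to 4 significant figures: 116.1 mL.

116.1 mL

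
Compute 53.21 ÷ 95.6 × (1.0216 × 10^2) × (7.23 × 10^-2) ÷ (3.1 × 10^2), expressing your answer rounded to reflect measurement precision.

0.013

53.21 ÷ 95.6 × (1.0216 × 10^2) × (7.23 × 10^-2) ÷ (3.1 × 10^2) = 0.0132615062519…
Multiplication/division keeps the fewest significant figures: 53.21 → 4 s.f., 95.6 → 3 s.f., 1.0216 × 10^2 → 5 s.f., 7.23 × 10^-2 → 3 s.f., 3.1 × 10^2 → 2 s.f.; limit is 2.
Rounded to 2 significant figures: 0.013.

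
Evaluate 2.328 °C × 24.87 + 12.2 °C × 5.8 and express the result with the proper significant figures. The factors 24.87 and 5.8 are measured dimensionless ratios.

129 °C

2.328 × 24.87 = 57.89736 → 57.90 °C (4 s.f., last digit at the 10^-2 place).
12.2 × 5.8 = 70.76 → 71 °C (2 s.f., last digit at the 10^0 place).
Sum: 128.65736 °C; keep the coarser place, 10^0.
Result: 129 °C.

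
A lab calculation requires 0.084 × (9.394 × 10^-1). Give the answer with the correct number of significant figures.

0.084 × (9.394 × 10^-1) = 0.0789096
Multiplication/division keeps the fewest significant figures: 0.084 → 2 s.f., 9.394 × 10^-1 → 4 s.f.; limit is 2.
Rounded to 2 significant figures: 7.9 × 10^-2.

7.9 × 10^-2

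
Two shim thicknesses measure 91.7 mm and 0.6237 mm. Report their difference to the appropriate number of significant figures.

91.1 mm

91.7 mm − 0.6237 mm = 91.0763 mm.
Addition/subtraction keeps the fewest decimal places: 91.7 → 1 decimal place, 0.6237 → 4 decimal places; limit is 1.
Rounded to 1 decimal place: 91.1 mm.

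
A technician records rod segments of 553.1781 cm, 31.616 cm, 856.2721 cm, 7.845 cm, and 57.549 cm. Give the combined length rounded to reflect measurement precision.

553.1781 cm + 31.616 cm + 856.2721 cm + 7.845 cm + 57.549 cm = 1506.4602 cm.
Addition/subtraction keeps the fewest decimal places: 553.1781 → 4 decimal places, 31.616 → 3 decimal places, 856.2721 → 4 decimal places, 7.845 → 3 decimal places, 57.549 → 3 decimal places; limit is 3.
Rounded to 3 decimal places: 1506.460 cm.

1506.460 cm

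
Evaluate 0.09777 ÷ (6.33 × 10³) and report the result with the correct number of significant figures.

0.09777 ÷ (6.33 × 10³) = 0.0000154454976303…
Multiplication/division keeps the fewest significant figures: 0.09777 → 4 s.f., 6.33 × 10³ → 3 s.f.; limit is 3.
Rounded to 3 significant figures: 1.54 × 10⁻⁵.

1.54 × 10⁻⁵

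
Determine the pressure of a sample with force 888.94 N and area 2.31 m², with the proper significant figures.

pressure = 888.94 N ÷ 2.31 m² = 384.822510823… Pa.
888.94 has 5 significant figures; 2.31 has 3.
Division/multiplication keeps the fewest: 3 significant figures.
Rounded: 3.85 × 10^2 Pa.

3.85 × 10^2 Pa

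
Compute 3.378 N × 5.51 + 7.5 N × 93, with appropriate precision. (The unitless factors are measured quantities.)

7.2 × 10^2 N

3.378 × 5.51 = 18.61278 → 18.6 N (3 s.f., last digit at the 10^-1 place).
7.5 × 93 = 697.5 → 7.0 × 10^2 N (2 s.f., last digit at the 10^1 place).
Sum: 716.11278 N; keep the coarser place, 10^1.
Result: 7.2 × 10^2 N.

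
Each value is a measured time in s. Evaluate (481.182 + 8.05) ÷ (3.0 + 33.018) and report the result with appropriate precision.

13.6

481.182 + 8.05 = 489.232, limited to 2 d.p. → 5 s.f.; 3.0 + 33.018 = 36.018, limited to 1 d.p. → 3 s.f.
Carrying full precision, 489.232 ÷ 36.018 = 13.5829862846…; keep min(5, 3) = 3 s.f.
Rounded to 3 significant figures: 13.6.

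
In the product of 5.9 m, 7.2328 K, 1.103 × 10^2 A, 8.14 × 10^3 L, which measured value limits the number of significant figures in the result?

5.9 m → 2 s.f.; 7.2328 K → 5 s.f.; 1.103 × 10^2 A → 4 s.f.; 8.14 × 10^3 L → 3 s.f.
The fewest is 2 significant figures, from 5.9 m.

5.9 m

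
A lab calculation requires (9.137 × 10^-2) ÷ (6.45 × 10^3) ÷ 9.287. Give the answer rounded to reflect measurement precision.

1.53 × 10^-6

(9.137 × 10^-2) ÷ (6.45 × 10^3) ÷ 9.287 = 0.00000152534634143…
Multiplication/division keeps the fewest significant figures: 9.137 × 10^-2 → 4 s.f., 6.45 × 10^3 → 3 s.f., 9.287 → 4 s.f.; limit is 3.
Rounded to 3 significant figures: 1.53 × 10^-6.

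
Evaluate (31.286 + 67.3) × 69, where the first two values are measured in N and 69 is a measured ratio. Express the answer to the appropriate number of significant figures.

6.8 × 10^3 N

31.286 N + 67.3 N = 98.586 N; the sum is limited to 1 decimal place (3 s.f.).
Carrying full precision, 98.586 × 69 = 6802.434 N; 69 has 2 s.f., so the result keeps min(3, 2) = 2 s.f.
Rounded to 2 significant figures: 6.8 × 10^3 N.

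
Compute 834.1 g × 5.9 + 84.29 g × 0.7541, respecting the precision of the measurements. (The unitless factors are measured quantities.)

5.0 × 10^3 g

834.1 × 5.9 = 4921.19 → 4.9 × 10^3 g (2 s.f., last digit at the 10^2 place).
84.29 × 0.7541 = 63.563089 → 63.56 g (4 s.f., last digit at the 10^-2 place).
Sum: 4984.753089 g; keep the coarser place, 10^2.
Result: 5.0 × 10^3 g.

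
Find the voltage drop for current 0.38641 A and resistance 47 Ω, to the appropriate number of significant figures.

18 V

voltage drop = 0.38641 A × 47 Ω = 18.16127 V.
0.38641 has 5 significant figures; 47 has 2.
Division/multiplication keeps the fewest: 2 significant figures.
Rounded: 18 V.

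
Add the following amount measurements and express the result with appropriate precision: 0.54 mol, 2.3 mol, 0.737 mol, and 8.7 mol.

12.3 mol

0.54 mol + 2.3 mol + 0.737 mol + 8.7 mol = 12.277 mol.
Addition/subtraction keeps the fewest decimal places: 0.54 → 2 decimal places, 2.3 → 1 decimal place, 0.737 → 3 decimal places, 8.7 → 1 decimal place; limit is 1.
Rounded to 1 decimal place: 12.3 mol.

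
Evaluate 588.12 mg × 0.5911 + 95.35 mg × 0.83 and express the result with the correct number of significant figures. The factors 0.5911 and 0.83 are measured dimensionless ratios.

588.12 × 0.5911 = 347.637732 → 347.6 mg (4 s.f., last digit at the 10^-1 place).
95.35 × 0.83 = 79.1405 → 79 mg (2 s.f., last digit at the 10^0 place).
Sum: 426.778232 mg; keep the coarser place, 10^0.
Result: 427 mg.

427 mg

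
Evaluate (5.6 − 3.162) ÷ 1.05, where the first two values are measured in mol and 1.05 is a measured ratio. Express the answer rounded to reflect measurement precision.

5.6 mol − 3.162 mol = 2.438 mol; the difference is limited to 1 decimal place (2 s.f.).
Carrying full precision, 2.438 ÷ 1.05 = 2.3219047619… mol; 1.05 has 3 s.f., so the result keeps min(2, 3) = 2 s.f.
Rounded to 2 significant figures: 2.3 mol.

2.3 mol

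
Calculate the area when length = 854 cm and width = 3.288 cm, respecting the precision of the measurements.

2.81 × 10³ cm²

area = 854 cm × 3.288 cm = 2807.952 cm².
854 has 3 significant figures; 3.288 has 4.
Division/multiplication keeps the fewest: 3 significant figures.
Rounded: 2.81 × 10³ cm².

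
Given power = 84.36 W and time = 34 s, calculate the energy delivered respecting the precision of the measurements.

2.9 × 10^3 J

energy delivered = 84.36 W × 34 s = 2868.24 J.
84.36 has 4 significant figures; 34 has 2.
Division/multiplication keeps the fewest: 2 significant figures.
Rounded: 2.9 × 10^3 J.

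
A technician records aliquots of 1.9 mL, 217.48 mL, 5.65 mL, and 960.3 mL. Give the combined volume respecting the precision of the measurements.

1.9 mL + 217.48 mL + 5.65 mL + 960.3 mL = 1185.33 mL.
Addition/subtraction keeps the fewest decimal places: 1.9 → 1 decimal place, 217.48 → 2 decimal places, 5.65 → 2 decimal places, 960.3 → 1 decimal place; limit is 1.
Rounded to 1 decimal place: 1185.3 mL.

1185.3 mL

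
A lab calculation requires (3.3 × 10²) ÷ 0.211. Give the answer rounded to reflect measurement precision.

1.6 × 10³

(3.3 × 10²) ÷ 0.211 = 1563.98104265…
Multiplication/division keeps the fewest significant figures: 3.3 × 10² → 2 s.f., 0.211 → 3 s.f.; limit is 2.
Rounded to 2 significant figures: 1.6 × 10³.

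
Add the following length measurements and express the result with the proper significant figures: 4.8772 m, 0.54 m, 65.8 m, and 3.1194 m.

74.3 m

4.8772 m + 0.54 m + 65.8 m + 3.1194 m = 74.3366 m.
Addition/subtraction keeps the fewest decimal places: 4.8772 → 4 decimal places, 0.54 → 2 decimal places, 65.8 → 1 decimal place, 3.1194 → 4 decimal places; limit is 1.
Rounded to 1 decimal place: 74.3 m.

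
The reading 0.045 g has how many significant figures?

0.045: leading zeros are not significant.

2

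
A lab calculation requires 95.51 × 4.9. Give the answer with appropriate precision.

95.51 × 4.9 = 467.999
Multiplication/division keeps the fewest significant figures: 95.51 → 4 s.f., 4.9 → 2 s.f.; limit is 2.
Rounded to 2 significant figures: 4.7 × 10².

4.7 × 10²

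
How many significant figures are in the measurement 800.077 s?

800.077: zeros between nonzero digits are significant.

6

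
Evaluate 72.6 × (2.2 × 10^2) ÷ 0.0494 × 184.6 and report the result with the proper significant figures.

6.0 × 10^7

72.6 × (2.2 × 10^2) ÷ 0.0494 × 184.6 = 59684842.1053…
Multiplication/division keeps the fewest significant figures: 72.6 → 3 s.f., 2.2 × 10^2 → 2 s.f., 0.0494 → 3 s.f., 184.6 → 4 s.f.; limit is 2.
Rounded to 2 significant figures: 6.0 × 10^7.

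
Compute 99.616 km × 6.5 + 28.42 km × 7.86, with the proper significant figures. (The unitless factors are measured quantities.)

8.7 × 10² km

99.616 × 6.5 = 647.504 → 6.5 × 10² km (2 s.f., last digit at the 10^1 place).
28.42 × 7.86 = 223.3812 → 223 km (3 s.f., last digit at the 10^0 place).
Sum: 870.8852 km; keep the coarser place, 10^1.
Result: 8.7 × 10² km.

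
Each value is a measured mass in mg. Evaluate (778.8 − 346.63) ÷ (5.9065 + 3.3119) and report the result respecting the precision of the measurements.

778.8 − 346.63 = 432.17, limited to 1 d.p. → 4 s.f.; 5.9065 + 3.3119 = 9.2184, limited to 4 d.p. → 5 s.f.
Carrying full precision, 432.17 ÷ 9.2184 = 46.881237525…; keep min(4, 5) = 4 s.f.
Rounded to 4 significant figures: 46.88.

46.88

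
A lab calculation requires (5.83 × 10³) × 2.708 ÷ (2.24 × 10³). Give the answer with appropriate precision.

7.05

(5.83 × 10³) × 2.708 ÷ (2.24 × 10³) = 7.04805357143…
Multiplication/division keeps the fewest significant figures: 5.83 × 10³ → 3 s.f., 2.708 → 4 s.f., 2.24 × 10³ → 3 s.f.; limit is 3.
Rounded to 3 significant figures: 7.05.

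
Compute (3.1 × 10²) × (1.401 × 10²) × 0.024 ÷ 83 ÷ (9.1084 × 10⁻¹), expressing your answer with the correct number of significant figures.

14

(3.1 × 10²) × (1.401 × 10²) × 0.024 ÷ 83 ÷ (9.1084 × 10⁻¹) = 13.7876701131…
Multiplication/division keeps the fewest significant figures: 3.1 × 10² → 2 s.f., 1.401 × 10² → 4 s.f., 0.024 → 2 s.f., 83 → 2 s.f., 9.1084 × 10⁻¹ → 5 s.f.; limit is 2.
Rounded to 2 significant figures: 14.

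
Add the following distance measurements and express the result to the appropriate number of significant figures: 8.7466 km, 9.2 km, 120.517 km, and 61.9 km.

200.4 km

8.7466 km + 9.2 km + 120.517 km + 61.9 km = 200.3636 km.
Addition/subtraction keeps the fewest decimal places: 8.7466 → 4 decimal places, 9.2 → 1 decimal place, 120.517 → 3 decimal places, 61.9 → 1 decimal place; limit is 1.
Rounded to 1 decimal place: 200.4 km.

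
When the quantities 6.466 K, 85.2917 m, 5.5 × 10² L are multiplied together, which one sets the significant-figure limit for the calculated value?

6.466 K → 4 s.f.; 85.2917 m → 6 s.f.; 5.5 × 10² L → 2 s.f.
The fewest is 2 significant figures, from 5.5 × 10² L.

5.5 × 10² L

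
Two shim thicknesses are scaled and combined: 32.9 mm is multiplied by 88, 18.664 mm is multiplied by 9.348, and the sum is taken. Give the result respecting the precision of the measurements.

3.1 × 10³ mm

32.9 × 88 = 2895.2 → 2.9 × 10³ mm (2 s.f., last digit at the 10^2 place).
18.664 × 9.348 = 174.471072 → 174.5 mm (4 s.f., last digit at the 10^-1 place).
Sum: 3069.671072 mm; keep the coarser place, 10^2.
Result: 3.1 × 10³ mm.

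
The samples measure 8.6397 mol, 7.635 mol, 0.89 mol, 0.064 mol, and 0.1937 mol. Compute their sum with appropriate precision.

8.6397 mol + 7.635 mol + 0.89 mol + 0.064 mol + 0.1937 mol = 17.4224 mol.
Addition/subtraction keeps the fewest decimal places: 8.6397 → 4 decimal places, 7.635 → 3 decimal places, 0.89 → 2 decimal places, 0.064 → 3 decimal places, 0.1937 → 4 decimal places; limit is 2.
Rounded to 2 decimal places: 17.42 mol.

17.42 mol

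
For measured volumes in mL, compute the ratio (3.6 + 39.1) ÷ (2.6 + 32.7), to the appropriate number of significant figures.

3.6 + 39.1 = 42.7, limited to 1 d.p. → 3 s.f.; 2.6 + 32.7 = 35.3, limited to 1 d.p. → 3 s.f.
Carrying full precision, 42.7 ÷ 35.3 = 1.20963172805…; keep min(3, 3) = 3 s.f.
Rounded to 3 significant figures: 1.21.

1.21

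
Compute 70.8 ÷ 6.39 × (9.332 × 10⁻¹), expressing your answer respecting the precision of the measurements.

70.8 ÷ 6.39 × (9.332 × 10⁻¹) = 10.3396807512…
Multiplication/division keeps the fewest significant figures: 70.8 → 3 s.f., 6.39 → 3 s.f., 9.332 × 10⁻¹ → 4 s.f.; limit is 3.
Rounded to 3 significant figures: 10.3.

10.3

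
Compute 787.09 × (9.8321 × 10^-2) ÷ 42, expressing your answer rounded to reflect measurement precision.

1.8

787.09 × (9.8321 × 10^-2) ÷ 42 = 1.84255894976…
Multiplication/division keeps the fewest significant figures: 787.09 → 5 s.f., 9.8321 × 10^-2 → 5 s.f., 42 → 2 s.f.; limit is 2.
Rounded to 2 significant figures: 1.8.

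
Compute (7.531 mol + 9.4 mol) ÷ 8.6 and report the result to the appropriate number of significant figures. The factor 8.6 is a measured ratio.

7.531 mol + 9.4 mol = 16.931 mol; the sum is limited to 1 decimal place (3 s.f.).
Carrying full precision, 16.931 ÷ 8.6 = 1.96872093023… mol; 8.6 has 2 s.f., so the result keeps min(3, 2) = 2 s.f.
Rounded to 2 significant figures: 2.0 mol.

2.0 mol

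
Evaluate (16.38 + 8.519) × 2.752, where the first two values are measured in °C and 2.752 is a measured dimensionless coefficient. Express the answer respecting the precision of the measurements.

16.38 °C + 8.519 °C = 24.899 °C; the sum is limited to 2 decimal places (4 s.f.).
Carrying full precision, 24.899 × 2.752 = 68.522048 °C; 2.752 has 4 s.f., so the result keeps min(4, 4) = 4 s.f.
Rounded to 4 significant figures: 68.52 °C.

68.52 °C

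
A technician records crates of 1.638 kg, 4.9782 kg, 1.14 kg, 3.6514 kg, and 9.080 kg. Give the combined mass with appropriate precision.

1.638 kg + 4.9782 kg + 1.14 kg + 3.6514 kg + 9.080 kg = 20.4876 kg.
Addition/subtraction keeps the fewest decimal places: 1.638 → 3 decimal places, 4.9782 → 4 decimal places, 1.14 → 2 decimal places, 3.6514 → 4 decimal places, 9.080 → 3 decimal places; limit is 2.
Rounded to 2 decimal places: 20.49 kg.

20.49 kg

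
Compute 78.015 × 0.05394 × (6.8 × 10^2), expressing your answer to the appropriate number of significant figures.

2.9 × 10^3

78.015 × 0.05394 × (6.8 × 10^2) = 2861.527788
Multiplication/division keeps the fewest significant figures: 78.015 → 5 s.f., 0.05394 → 4 s.f., 6.8 × 10^2 → 2 s.f.; limit is 2.
Rounded to 2 significant figures: 2.9 × 10^3.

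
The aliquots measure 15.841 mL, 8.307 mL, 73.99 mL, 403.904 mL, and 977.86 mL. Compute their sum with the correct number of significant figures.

15.841 mL + 8.307 mL + 73.99 mL + 403.904 mL + 977.86 mL = 1479.902 mL.
Addition/subtraction keeps the fewest decimal places: 15.841 → 3 decimal places, 8.307 → 3 decimal places, 73.99 → 2 decimal places, 403.904 → 3 decimal places, 977.86 → 2 decimal places; limit is 2.
Rounded to 2 decimal places: 1479.90 mL.

1479.90 mL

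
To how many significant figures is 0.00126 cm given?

3

0.00126: leading zeros are not significant.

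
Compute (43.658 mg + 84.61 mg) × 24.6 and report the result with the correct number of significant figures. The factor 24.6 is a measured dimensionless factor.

3.16 × 10^3 mg

43.658 mg + 84.61 mg = 128.268 mg; the sum is limited to 2 decimal places (5 s.f.).
Carrying full precision, 128.268 × 24.6 = 3155.3928 mg; 24.6 has 3 s.f., so the result keeps min(5, 3) = 3 s.f.
Rounded to 3 significant figures: 3.16 × 10^3 mg.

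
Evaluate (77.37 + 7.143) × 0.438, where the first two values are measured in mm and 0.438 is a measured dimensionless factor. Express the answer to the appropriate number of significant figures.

37.0 mm

77.37 mm + 7.143 mm = 84.513 mm; the sum is limited to 2 decimal places (4 s.f.).
Carrying full precision, 84.513 × 0.438 = 37.016694 mm; 0.438 has 3 s.f., so the result keeps min(4, 3) = 3 s.f.
Rounded to 3 significant figures: 37.0 mm.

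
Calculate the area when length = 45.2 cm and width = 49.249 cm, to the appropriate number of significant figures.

area = 45.2 cm × 49.249 cm = 2226.0548 cm².
45.2 has 3 significant figures; 49.249 has 5.
Division/multiplication keeps the fewest: 3 significant figures.
Rounded: 2.23 × 10^3 cm².

2.23 × 10^3 cm²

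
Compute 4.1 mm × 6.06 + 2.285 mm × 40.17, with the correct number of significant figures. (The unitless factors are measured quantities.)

4.1 × 6.06 = 24.846 → 25 mm (2 s.f., last digit at the 10^0 place).
2.285 × 40.17 = 91.78845 → 91.79 mm (4 s.f., last digit at the 10^-2 place).
Sum: 116.63445 mm; keep the coarser place, 10^0.
Result: 1.17 × 10^2 mm.

1.17 × 10^2 mm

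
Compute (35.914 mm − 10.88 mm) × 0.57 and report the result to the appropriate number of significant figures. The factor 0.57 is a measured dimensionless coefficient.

35.914 mm − 10.88 mm = 25.034 mm; the difference is limited to 2 decimal places (4 s.f.).
Carrying full precision, 25.034 × 0.57 = 14.26938 mm; 0.57 has 2 s.f., so the result keeps min(4, 2) = 2 s.f.
Rounded to 2 significant figures: 14 mm.

14 mm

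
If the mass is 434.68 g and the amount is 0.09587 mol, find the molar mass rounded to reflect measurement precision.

4534 g/mol

molar mass = 434.68 g ÷ 0.09587 mol = 4534.05653489… g/mol.
434.68 has 5 significant figures; 0.09587 has 4.
Division/multiplication keeps the fewest: 4 significant figures.
Rounded: 4534 g/mol.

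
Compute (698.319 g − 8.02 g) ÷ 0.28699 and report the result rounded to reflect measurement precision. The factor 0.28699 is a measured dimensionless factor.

2405.3 g

698.319 g − 8.02 g = 690.299 g; the difference is limited to 2 decimal places (5 s.f.).
Carrying full precision, 690.299 ÷ 0.28699 = 2405.30680512… g; 0.28699 has 5 s.f., so the result keeps min(5, 5) = 5 s.f.
Rounded to 5 significant figures: 2405.3 g.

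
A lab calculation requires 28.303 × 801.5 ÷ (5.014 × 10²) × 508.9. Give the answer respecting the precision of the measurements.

28.303 × 801.5 ÷ (5.014 × 10²) × 508.9 = 23024.1772139…
Multiplication/division keeps the fewest significant figures: 28.303 → 5 s.f., 801.5 → 4 s.f., 5.014 × 10² → 4 s.f., 508.9 → 4 s.f.; limit is 4.
Rounded to 4 significant figures: 2.302 × 10⁴.

2.302 × 10⁴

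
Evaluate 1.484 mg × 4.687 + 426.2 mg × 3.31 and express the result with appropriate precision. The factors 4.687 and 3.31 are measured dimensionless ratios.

1.42 × 10^3 mg

1.484 × 4.687 = 6.955508 → 6.956 mg (4 s.f., last digit at the 10^-3 place).
426.2 × 3.31 = 1410.722 → 1.41 × 10^3 mg (3 s.f., last digit at the 10^1 place).
Sum: 1417.677508 mg; keep the coarser place, 10^1.
Result: 1.42 × 10^3 mg.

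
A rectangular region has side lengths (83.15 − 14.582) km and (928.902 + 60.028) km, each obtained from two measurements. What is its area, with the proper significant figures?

6.781 × 10^4 km²

83.15 − 14.582 = 68.568, limited to 2 d.p. → 4 s.f.; 928.902 + 60.028 = 988.930, limited to 3 d.p. → 6 s.f.
Carrying full precision, 68.568 × 988.930 = 67808.95224; keep min(4, 6) = 4 s.f.
Rounded to 4 significant figures: 6.781 × 10^4 km².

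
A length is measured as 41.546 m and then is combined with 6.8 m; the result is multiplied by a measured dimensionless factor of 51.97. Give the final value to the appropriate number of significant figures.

2.51 × 10³ m

41.546 m + 6.8 m = 48.346 m; the sum is limited to 1 decimal place (3 s.f.).
Carrying full precision, 48.346 × 51.97 = 2512.54162 m; 51.97 has 4 s.f., so the result keeps min(3, 4) = 3 s.f.
Rounded to 3 significant figures: 2.51 × 10³ m.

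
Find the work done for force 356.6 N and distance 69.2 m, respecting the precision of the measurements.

2.47 × 10⁴ J

work done = 356.6 N × 69.2 m = 24676.72 J.
356.6 has 4 significant figures; 69.2 has 3.
Division/multiplication keeps the fewest: 3 significant figures.
Rounded: 2.47 × 10⁴ J.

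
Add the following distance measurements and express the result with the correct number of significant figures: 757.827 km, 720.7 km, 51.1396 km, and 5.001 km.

1534.7 km

757.827 km + 720.7 km + 51.1396 km + 5.001 km = 1534.6676 km.
Addition/subtraction keeps the fewest decimal places: 757.827 → 3 decimal places, 720.7 → 1 decimal place, 51.1396 → 4 decimal places, 5.001 → 3 decimal places; limit is 1.
Rounded to 1 decimal place: 1534.7 km.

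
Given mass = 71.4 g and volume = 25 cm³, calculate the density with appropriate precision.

2.9 g/cm³

density = 71.4 g ÷ 25 cm³ = 2.856 g/cm³.
71.4 has 3 significant figures; 25 has 2.
Division/multiplication keeps the fewest: 2 significant figures.
Rounded: 2.9 g/cm³.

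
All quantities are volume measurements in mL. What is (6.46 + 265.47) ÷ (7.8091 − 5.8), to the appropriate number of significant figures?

1.4 × 10^2

6.46 + 265.47 = 271.93, limited to 2 d.p. → 5 s.f.; 7.8091 − 5.8 = 2.0091, limited to 1 d.p. → 2 s.f.
Carrying full precision, 271.93 ÷ 2.0091 = 135.349161316…; keep min(5, 2) = 2 s.f.
Rounded to 2 significant figures: 1.4 × 10^2.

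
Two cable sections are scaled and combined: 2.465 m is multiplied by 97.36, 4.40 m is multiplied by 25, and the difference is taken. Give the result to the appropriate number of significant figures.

1.3 × 10^2 m

2.465 × 97.36 = 239.9924 → 240.0 m (4 s.f., last digit at the 10^-1 place).
4.40 × 25 = 110 → 1.1 × 10^2 m (2 s.f., last digit at the 10^1 place).
Difference: 129.9924 m; keep the coarser place, 10^1.
Result: 1.3 × 10^2 m.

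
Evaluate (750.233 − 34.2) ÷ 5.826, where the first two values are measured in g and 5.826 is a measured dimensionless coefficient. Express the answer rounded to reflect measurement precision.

122.9 g

750.233 g − 34.2 g = 716.033 g; the difference is limited to 1 decimal place (4 s.f.).
Carrying full precision, 716.033 ÷ 5.826 = 122.903020941… g; 5.826 has 4 s.f., so the result keeps min(4, 4) = 4 s.f.
Rounded to 4 significant figures: 122.9 g.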